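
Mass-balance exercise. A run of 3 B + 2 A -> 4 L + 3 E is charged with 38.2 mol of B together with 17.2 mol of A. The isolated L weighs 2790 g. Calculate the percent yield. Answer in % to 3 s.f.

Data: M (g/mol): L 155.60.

52.1 %

n(B) = 38.20 mol
n(A) = 17.20 mol
n/ν for B = 38.20/3 = 12.73
n/ν for A = 17.20/2 = 8.600
Smallest n/ν is A → limiting reagent.
theoretical n(L) = (4/2) × 17.20 = 34.40 mol → 5353 g
% yield = 2790 / 5353 × 100 = 52.12 %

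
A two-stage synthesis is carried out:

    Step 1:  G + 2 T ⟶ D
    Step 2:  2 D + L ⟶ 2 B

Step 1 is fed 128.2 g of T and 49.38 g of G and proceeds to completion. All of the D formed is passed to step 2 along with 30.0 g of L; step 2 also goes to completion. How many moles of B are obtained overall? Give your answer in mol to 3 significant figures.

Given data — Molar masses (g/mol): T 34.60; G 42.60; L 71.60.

Step 1:
n(T) = 128.2 / 34.60 = 3.705 mol
n(G) = 49.38 / 42.60 = 1.159 mol
n/ν for T = 3.705/2 = 1.853
n/ν for G = 1.159/1 = 1.159
Smallest n/ν is G → limiting reagent.
n(D) produced = (1/1) × 1.159 = 1.159 mol
Step 2:
n(D) available = 1.159 mol
n(L) = 30.00 / 71.60 = 0.4190 mol
n/ν for D = 1.159/2 = 0.5795
n/ν for L = 0.4190/1 = 0.4190
Smallest n/ν is L → limiting reagent.
n(B) = (2/1) × 0.4190 = 0.8380 mol

0.838 mol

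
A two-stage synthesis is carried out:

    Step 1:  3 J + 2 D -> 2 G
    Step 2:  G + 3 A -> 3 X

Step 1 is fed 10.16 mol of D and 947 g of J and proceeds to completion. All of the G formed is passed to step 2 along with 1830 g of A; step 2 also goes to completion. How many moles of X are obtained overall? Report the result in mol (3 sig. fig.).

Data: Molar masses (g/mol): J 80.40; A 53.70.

Step 1:
n(D) = 10.16 mol
n(J) = 947.0 / 80.40 = 11.78 mol
n/ν for D = 10.16/2 = 5.080
n/ν for J = 11.78/3 = 3.927
Smallest n/ν is J → limiting reagent.
n(G) produced = (2/3) × 11.78 = 7.853 mol
Step 2:
n(G) available = 7.853 mol
n(A) = 1830 / 53.70 = 34.08 mol
n/ν for G = 7.853/1 = 7.853
n/ν for A = 34.08/3 = 11.36
Smallest n/ν is G → limiting reagent.
n(X) = (3/1) × 7.853 = 23.56 mol

23.6 mol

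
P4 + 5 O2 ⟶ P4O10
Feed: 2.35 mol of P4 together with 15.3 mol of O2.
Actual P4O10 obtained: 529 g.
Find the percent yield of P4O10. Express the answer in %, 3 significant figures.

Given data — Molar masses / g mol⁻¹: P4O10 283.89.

79.3 %

n(P4) = 2.350 mol
n(O2) = 15.30 mol
n/ν for P4 = 2.350/1 = 2.350
n/ν for O2 = 15.30/5 = 3.060
Smallest n/ν is P4 → limiting reagent.
theoretical n(P4O10) = (1/1) × 2.350 = 2.350 mol → 667.1 g
% yield = 529 / 667.1 × 100 = 79.30 %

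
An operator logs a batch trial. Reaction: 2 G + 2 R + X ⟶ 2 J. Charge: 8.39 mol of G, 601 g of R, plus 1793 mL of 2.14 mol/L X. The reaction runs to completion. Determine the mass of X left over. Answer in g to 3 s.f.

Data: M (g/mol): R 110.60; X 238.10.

n(G) = 8.390 mol
n(R) = 601.0 / 110.60 = 5.434 mol
n(X) = 2.14 × 1793/1000 = 3.837 mol
n/ν for G = 8.390/2 = 4.195
n/ν for R = 5.434/2 = 2.717
n/ν for X = 3.837/1 = 3.837
Smallest n/ν is R → limiting reagent.
X consumed = (1/2) × 5.434 = 2.717 mol
X remaining = 3.837 − 2.717 = 1.120 mol
mass = 1.120 × 238.10 = 266.7 g

267 g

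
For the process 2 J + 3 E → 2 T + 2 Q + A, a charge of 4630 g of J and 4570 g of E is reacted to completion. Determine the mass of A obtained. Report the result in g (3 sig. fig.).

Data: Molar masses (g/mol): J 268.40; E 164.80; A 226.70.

1960 g

n(J) = 4630 / 268.40 = 17.25 mol
n(E) = 4570 / 164.80 = 27.73 mol
n/ν for J = 17.25/2 = 8.625
n/ν for E = 27.73/3 = 9.243
Smallest n/ν is J → limiting reagent.
n(A) = (1/2) × 17.25 = 8.625 mol
mass = 8.625 × 226.70 = 1955 g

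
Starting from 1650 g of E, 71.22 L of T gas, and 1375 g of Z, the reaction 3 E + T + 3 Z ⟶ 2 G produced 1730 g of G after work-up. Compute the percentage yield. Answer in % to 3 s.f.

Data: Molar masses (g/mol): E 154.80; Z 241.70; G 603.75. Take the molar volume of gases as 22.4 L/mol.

75.6 %

n(E) = 1650 / 154.80 = 10.66 mol
n(T) = 71.22 / 22.4 = 3.179 mol
n(Z) = 1375 / 241.70 = 5.689 mol
n/ν for E = 10.66/3 = 3.553
n/ν for T = 3.179/1 = 3.179
n/ν for Z = 5.689/3 = 1.896
Smallest n/ν is Z → limiting reagent.
theoretical n(G) = (2/3) × 5.689 = 3.793 mol → 2290 g
% yield = 1730 / 2290 × 100 = 75.55 %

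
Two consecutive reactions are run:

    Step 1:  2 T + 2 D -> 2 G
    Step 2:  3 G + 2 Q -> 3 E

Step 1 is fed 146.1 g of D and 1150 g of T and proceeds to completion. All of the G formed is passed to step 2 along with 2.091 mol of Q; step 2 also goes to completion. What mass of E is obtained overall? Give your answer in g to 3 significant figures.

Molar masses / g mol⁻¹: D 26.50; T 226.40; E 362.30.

Step 1:
n(D) = 146.1 / 26.50 = 5.513 mol
n(T) = 1150 / 226.40 = 5.080 mol
n/ν for D = 5.513/2 = 2.757
n/ν for T = 5.080/2 = 2.540
Smallest n/ν is T → limiting reagent.
n(G) produced = (2/2) × 5.080 = 5.080 mol
Step 2:
n(G) available = 5.080 mol
n(Q) = 2.091 mol
n/ν for G = 5.080/3 = 1.693
n/ν for Q = 2.091/2 = 1.046
Smallest n/ν is Q → limiting reagent.
n(E) = (3/2) × 2.091 = 3.137 mol
mass = 3.137 × 362.30 = 1137 g

1140 g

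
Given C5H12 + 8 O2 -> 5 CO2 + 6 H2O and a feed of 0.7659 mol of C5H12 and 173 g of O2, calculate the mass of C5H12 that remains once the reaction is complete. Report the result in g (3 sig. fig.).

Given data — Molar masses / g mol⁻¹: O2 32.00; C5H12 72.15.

n(C5H12) = 0.7659 mol
n(O2) = 173.0 / 32.00 = 5.406 mol
n/ν → C5H12: 0.7659, O2: 0.6758; O2 is limiting.
C5H12 consumed = (1/8) × 5.406 = 0.6758 mol
C5H12 remaining = 0.7659 − 0.6758 = 0.09010 mol
mass = 0.09010 × 72.15 = 6.501 g

6.50 g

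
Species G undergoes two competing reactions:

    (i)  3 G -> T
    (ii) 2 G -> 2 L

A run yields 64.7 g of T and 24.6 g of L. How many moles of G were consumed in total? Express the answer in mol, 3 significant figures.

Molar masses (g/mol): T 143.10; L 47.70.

n(T) = 64.7 / 143.10 = 0.4521 mol
n(L) = 24.6 / 47.70 = 0.5157 mol
n(G) via (i) = (3/1)×0.4521 = 1.356 mol
n(G) via (ii) = (2/2)×0.5157 = 0.5157 mol
total n(G) = 1.356 + 0.5157 = 1.872 mol

1.87 mol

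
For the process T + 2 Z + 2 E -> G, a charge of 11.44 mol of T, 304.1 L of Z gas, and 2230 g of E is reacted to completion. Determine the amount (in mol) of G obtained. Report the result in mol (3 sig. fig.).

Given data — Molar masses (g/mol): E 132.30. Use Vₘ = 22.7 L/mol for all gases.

n(T) = 11.44 mol
n(Z) = 304.1 / 22.7 = 13.40 mol
n(E) = 2230 / 132.30 = 16.86 mol
n/ν for T = 11.44/1 = 11.44
n/ν for Z = 13.40/2 = 6.700
n/ν for E = 16.86/2 = 8.430
Smallest n/ν is Z → limiting reagent.
n(G) = (1/2) × 13.40 = 6.700 mol

6.70 mol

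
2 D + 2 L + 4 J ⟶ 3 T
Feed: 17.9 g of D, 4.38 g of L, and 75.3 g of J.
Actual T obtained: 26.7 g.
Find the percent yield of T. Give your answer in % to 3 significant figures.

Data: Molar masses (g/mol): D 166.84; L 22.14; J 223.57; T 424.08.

n(D) = 17.90 / 166.84 = 0.1073 mol
n(L) = 4.380 / 22.14 = 0.1978 mol
n(J) = 75.30 / 223.57 = 0.3368 mol
n/ν for D = 0.1073/2 = 0.05365
n/ν for L = 0.1978/2 = 0.09890
n/ν for J = 0.3368/4 = 0.08420
Smallest n/ν is D → limiting reagent.
theoretical n(T) = (3/2) × 0.1073 = 0.1610 mol → 68.28 g
% yield = 26.7 / 68.28 × 100 = 39.10 %

39.1 %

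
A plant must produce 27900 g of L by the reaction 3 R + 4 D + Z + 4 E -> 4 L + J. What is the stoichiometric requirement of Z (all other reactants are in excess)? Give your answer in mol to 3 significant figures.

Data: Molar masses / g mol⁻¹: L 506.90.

13.8 mol

n(L) = 27900 / 506.90 = 55.04 mol
n(Z) = (1/4) × 55.04 = 13.76 mol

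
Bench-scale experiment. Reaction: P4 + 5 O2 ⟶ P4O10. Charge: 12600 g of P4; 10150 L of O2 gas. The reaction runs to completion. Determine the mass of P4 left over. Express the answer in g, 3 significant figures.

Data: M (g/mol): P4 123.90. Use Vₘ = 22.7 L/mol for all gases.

n(P4) = 12600 / 123.90 = 101.7 mol
n(O2) = 10150 / 22.7 = 447.1 mol
n/ν for P4 = 101.7/1 = 101.7
n/ν for O2 = 447.1/5 = 89.42
Smallest n/ν is O2 → limiting reagent.
P4 consumed = (1/5) × 447.1 = 89.42 mol
P4 remaining = 101.7 − 89.42 = 12.28 mol
mass = 12.28 × 123.90 = 1521 g

1520 g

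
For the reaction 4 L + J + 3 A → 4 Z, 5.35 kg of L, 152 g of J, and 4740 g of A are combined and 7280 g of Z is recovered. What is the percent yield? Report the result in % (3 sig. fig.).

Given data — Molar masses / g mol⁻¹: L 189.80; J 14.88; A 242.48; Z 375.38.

74.4 %

n(L) = 5.350×1000 / 189.80 = 28.19 mol
n(J) = 152.0 / 14.88 = 10.22 mol
n(A) = 4740 / 242.48 = 19.55 mol
n/ν for L = 28.19/4 = 7.048
n/ν for J = 10.22/1 = 10.22
n/ν for A = 19.55/3 = 6.517
Smallest n/ν is A → limiting reagent.
theoretical n(Z) = (4/3) × 19.55 = 26.07 mol → 9786 g
% yield = 7280 / 9786 × 100 = 74.39 %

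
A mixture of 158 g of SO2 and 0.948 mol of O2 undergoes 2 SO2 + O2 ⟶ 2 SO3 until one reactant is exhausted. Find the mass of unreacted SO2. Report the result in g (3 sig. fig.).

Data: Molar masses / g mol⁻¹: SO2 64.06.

n(SO2) = 158.0 / 64.06 = 2.466 mol
n(O2) = 0.9480 mol
n/ν for SO2 = 2.466/2 = 1.233
n/ν for O2 = 0.9480/1 = 0.9480
Smallest n/ν is O2 → limiting reagent.
SO2 consumed = (2/1) × 0.9480 = 1.896 mol
SO2 remaining = 2.466 − 1.896 = 0.5700 mol
mass = 0.5700 × 64.06 = 36.51 g

36.5 g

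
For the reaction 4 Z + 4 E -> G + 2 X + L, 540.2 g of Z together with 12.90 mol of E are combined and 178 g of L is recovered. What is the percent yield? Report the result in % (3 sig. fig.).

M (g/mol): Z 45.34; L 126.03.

47.4 %

n(Z) = 540.2 / 45.34 = 11.91 mol
n(E) = 12.90 mol
n/ν for Z = 11.91/4 = 2.978
n/ν for E = 12.90/4 = 3.225
Smallest n/ν is Z → limiting reagent.
theoretical n(L) = (1/4) × 11.91 = 2.978 mol → 375.3 g
% yield = 178 / 375.3 × 100 = 47.43 %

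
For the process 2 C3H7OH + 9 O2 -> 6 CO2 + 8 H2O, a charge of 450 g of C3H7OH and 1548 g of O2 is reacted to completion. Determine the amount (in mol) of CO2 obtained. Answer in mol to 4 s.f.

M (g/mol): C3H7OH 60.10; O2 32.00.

22.46 mol

n(C3H7OH) = 450.0 / 60.10 = 7.488 mol
n(O2) = 1548 / 32.00 = 48.38 mol
n/ν → C3H7OH: 3.744, O2: 5.376; C3H7OH is limiting.
n(CO2) = (6/2) × 7.488 = 22.46 mol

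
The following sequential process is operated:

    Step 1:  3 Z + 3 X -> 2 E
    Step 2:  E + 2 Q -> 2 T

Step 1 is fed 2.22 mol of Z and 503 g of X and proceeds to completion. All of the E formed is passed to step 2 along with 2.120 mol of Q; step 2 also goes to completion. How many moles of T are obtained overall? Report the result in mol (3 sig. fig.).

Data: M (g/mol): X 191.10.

2.12 mol

Step 1:
n(Z) = 2.220 mol
n(X) = 503.0 / 191.10 = 2.632 mol
n/ν for Z = 2.220/3 = 0.7400
n/ν for X = 2.632/3 = 0.8773
Smallest n/ν is Z → limiting reagent.
n(E) produced = (2/3) × 2.220 = 1.480 mol
Step 2:
n(E) available = 1.480 mol
n(Q) = 2.120 mol
n/ν for E = 1.480/1 = 1.480
n/ν for Q = 2.120/2 = 1.060
Smallest n/ν is Q → limiting reagent.
n(T) = (2/2) × 2.120 = 2.120 mol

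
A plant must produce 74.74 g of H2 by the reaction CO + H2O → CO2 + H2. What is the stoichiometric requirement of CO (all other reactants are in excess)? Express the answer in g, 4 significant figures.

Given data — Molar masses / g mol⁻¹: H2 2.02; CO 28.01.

n(H2) = 74.74 / 2.02 = 37.00 mol
n(CO) = (1/1) × 37.00 = 37.00 mol
mass = 37.00 × 28.01 = 1036 g

1036 g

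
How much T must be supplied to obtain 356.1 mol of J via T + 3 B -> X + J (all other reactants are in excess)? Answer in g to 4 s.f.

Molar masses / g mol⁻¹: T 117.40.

n(J) = 356.1 mol
n(T) = (1/1) × 356.1 = 356.1 mol
mass = 356.1 × 117.40 = 41810 g

41810 g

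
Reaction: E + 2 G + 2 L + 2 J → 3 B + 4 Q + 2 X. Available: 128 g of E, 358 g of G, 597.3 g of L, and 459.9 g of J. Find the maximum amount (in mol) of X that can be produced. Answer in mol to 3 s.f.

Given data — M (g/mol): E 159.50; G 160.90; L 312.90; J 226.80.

n(E) = 128.0 / 159.50 = 0.8025 mol
n(G) = 358.0 / 160.90 = 2.225 mol
n(L) = 597.3 / 312.90 = 1.909 mol
n(J) = 459.9 / 226.80 = 2.028 mol
n/ν for E = 0.8025/1 = 0.8025
n/ν for G = 2.225/2 = 1.113
n/ν for L = 1.909/2 = 0.9545
n/ν for J = 2.028/2 = 1.014
Smallest n/ν is E → limiting reagent.
n(X) = (2/1) × 0.8025 = 1.605 mol

1.61 mol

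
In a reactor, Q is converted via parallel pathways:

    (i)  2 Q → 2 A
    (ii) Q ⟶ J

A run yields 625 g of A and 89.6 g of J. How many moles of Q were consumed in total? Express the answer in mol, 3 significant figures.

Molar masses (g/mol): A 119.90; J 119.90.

n(A) = 625 / 119.90 = 5.213 mol
n(J) = 89.6 / 119.90 = 0.7473 mol
n(Q) via (i) = (2/2)×5.213 = 5.213 mol
n(Q) via (ii) = (1/1)×0.7473 = 0.7473 mol
total n(Q) = 5.213 + 0.7473 = 5.960 mol

5.96 mol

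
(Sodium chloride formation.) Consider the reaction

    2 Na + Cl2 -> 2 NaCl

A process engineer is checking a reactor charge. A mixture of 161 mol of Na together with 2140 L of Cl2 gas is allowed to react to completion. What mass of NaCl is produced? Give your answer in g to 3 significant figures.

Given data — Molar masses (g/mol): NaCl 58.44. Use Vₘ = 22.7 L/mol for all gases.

9410 g

n(Na) = 161.0 mol
n(Cl2) = 2140 / 22.7 = 94.27 mol
n/ν → Na: 80.50, Cl2: 94.27; Na is limiting.
n(NaCl) = (2/2) × 161.0 = 161.0 mol
mass = 161.0 × 58.44 = 9409 g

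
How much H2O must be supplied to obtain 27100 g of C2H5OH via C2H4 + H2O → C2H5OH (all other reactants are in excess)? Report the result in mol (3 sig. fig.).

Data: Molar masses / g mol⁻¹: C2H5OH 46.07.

n(C2H5OH) = 27100 / 46.07 = 588.2 mol
n(H2O) = (1/1) × 588.2 = 588.2 mol

588 mol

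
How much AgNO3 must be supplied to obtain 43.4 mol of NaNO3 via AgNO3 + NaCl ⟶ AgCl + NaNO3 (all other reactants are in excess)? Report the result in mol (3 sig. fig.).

n(NaNO3) = 43.40 mol
n(AgNO3) = (1/1) × 43.40 = 43.40 mol

43.4 mol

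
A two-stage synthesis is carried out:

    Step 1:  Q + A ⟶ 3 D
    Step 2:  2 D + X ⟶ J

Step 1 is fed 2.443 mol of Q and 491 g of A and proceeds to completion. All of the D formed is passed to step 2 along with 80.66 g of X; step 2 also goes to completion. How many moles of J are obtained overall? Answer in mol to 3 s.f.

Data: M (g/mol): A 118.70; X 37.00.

2.18 mol

Step 1:
n(Q) = 2.443 mol
n(A) = 491.0 / 118.70 = 4.136 mol
n/ν for Q = 2.443/1 = 2.443
n/ν for A = 4.136/1 = 4.136
Smallest n/ν is Q → limiting reagent.
n(D) produced = (3/1) × 2.443 = 7.329 mol
Step 2:
n(D) available = 7.329 mol
n(X) = 80.66 / 37.00 = 2.180 mol
n/ν for D = 7.329/2 = 3.665
n/ν for X = 2.180/1 = 2.180
Smallest n/ν is X → limiting reagent.
n(J) = (1/1) × 2.180 = 2.180 mol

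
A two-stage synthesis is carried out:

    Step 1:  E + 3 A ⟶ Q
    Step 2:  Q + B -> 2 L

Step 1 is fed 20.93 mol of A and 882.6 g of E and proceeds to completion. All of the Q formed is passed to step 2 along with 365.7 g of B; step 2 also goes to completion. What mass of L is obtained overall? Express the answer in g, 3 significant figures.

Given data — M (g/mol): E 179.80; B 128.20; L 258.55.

1480 g

Step 1:
n(A) = 20.93 mol
n(E) = 882.6 / 179.80 = 4.909 mol
n/ν for A = 20.93/3 = 6.977
n/ν for E = 4.909/1 = 4.909
Smallest n/ν is E → limiting reagent.
n(Q) produced = (1/1) × 4.909 = 4.909 mol
Step 2:
n(Q) available = 4.909 mol
n(B) = 365.7 / 128.20 = 2.853 mol
n/ν for Q = 4.909/1 = 4.909
n/ν for B = 2.853/1 = 2.853
Smallest n/ν is B → limiting reagent.
n(L) = (2/1) × 2.853 = 5.706 mol
mass = 5.706 × 258.55 = 1475 g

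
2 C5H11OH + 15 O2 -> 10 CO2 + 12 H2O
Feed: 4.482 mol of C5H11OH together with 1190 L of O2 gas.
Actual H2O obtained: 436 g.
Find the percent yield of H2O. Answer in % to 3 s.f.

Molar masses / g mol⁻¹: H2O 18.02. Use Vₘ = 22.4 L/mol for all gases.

n(C5H11OH) = 4.482 mol
n(O2) = 1190 / 22.4 = 53.13 mol
n/ν → C5H11OH: 2.241, O2: 3.542; C5H11OH is limiting.
theoretical n(H2O) = (12/2) × 4.482 = 26.89 mol → 484.6 g
% yield = 436 / 484.6 × 100 = 89.97 %

90.0 %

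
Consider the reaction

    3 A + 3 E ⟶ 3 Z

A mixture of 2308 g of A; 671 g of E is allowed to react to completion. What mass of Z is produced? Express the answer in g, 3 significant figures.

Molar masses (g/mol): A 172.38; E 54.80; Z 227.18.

n(A) = 2308 / 172.38 = 13.39 mol
n(E) = 671.0 / 54.80 = 12.24 mol
n/ν for A = 13.39/3 = 4.463
n/ν for E = 12.24/3 = 4.080
Smallest n/ν is E → limiting reagent.
n(Z) = (3/3) × 12.24 = 12.24 mol
mass = 12.24 × 227.18 = 2781 g

2780 g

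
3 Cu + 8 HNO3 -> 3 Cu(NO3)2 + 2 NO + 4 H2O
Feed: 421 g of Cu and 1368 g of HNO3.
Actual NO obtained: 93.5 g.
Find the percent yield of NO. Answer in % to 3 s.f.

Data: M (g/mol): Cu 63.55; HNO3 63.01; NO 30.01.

n(Cu) = 421.0 / 63.55 = 6.625 mol
n(HNO3) = 1368 / 63.01 = 21.71 mol
n/ν → Cu: 2.208, HNO3: 2.714; Cu is limiting.
theoretical n(NO) = (2/3) × 6.625 = 4.417 mol → 132.6 g
% yield = 93.5 / 132.6 × 100 = 70.51 %

70.5 %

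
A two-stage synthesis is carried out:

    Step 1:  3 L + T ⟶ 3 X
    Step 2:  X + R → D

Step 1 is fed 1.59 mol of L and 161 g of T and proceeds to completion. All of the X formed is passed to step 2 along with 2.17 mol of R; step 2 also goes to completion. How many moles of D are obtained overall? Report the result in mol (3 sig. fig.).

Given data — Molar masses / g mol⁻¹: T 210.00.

1.59 mol

Step 1:
n(L) = 1.590 mol
n(T) = 161.0 / 210.00 = 0.7667 mol
n/ν for L = 1.590/3 = 0.5300
n/ν for T = 0.7667/1 = 0.7667
Smallest n/ν is L → limiting reagent.
n(X) produced = (3/3) × 1.590 = 1.590 mol
Step 2:
n(X) available = 1.590 mol
n(R) = 2.170 mol
n/ν for X = 1.590/1 = 1.590
n/ν for R = 2.170/1 = 2.170
Smallest n/ν is X → limiting reagent.
n(D) = (1/1) × 1.590 = 1.590 mol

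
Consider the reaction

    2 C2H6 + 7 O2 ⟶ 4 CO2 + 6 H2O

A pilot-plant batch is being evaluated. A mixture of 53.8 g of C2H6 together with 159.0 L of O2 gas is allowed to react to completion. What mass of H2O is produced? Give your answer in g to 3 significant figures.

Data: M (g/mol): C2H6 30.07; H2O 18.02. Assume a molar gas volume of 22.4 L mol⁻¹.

96.7 g

n(C2H6) = 53.80 / 30.07 = 1.789 mol
n(O2) = 159.0 / 22.4 = 7.098 mol
n/ν for C2H6 = 1.789/2 = 0.8945
n/ν for O2 = 7.098/7 = 1.014
Smallest n/ν is C2H6 → limiting reagent.
n(H2O) = (6/2) × 1.789 = 5.367 mol
mass = 5.367 × 18.02 = 96.71 g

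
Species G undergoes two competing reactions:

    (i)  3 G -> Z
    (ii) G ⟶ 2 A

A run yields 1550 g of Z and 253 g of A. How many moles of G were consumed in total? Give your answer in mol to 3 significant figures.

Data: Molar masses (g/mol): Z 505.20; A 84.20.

10.7 mol

n(Z) = 1550 / 505.20 = 3.068 mol
n(A) = 253 / 84.20 = 3.005 mol
n(G) via (i) = (3/1)×3.068 = 9.204 mol
n(G) via (ii) = (1/2)×3.005 = 1.503 mol
total n(G) = 9.204 + 1.503 = 10.71 mol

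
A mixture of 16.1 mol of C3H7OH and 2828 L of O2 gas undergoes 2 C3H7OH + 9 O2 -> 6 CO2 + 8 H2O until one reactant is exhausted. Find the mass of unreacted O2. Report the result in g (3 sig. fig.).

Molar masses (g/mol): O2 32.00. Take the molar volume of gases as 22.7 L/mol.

1670 g

n(C3H7OH) = 16.10 mol
n(O2) = 2828 / 22.7 = 124.6 mol
n/ν for C3H7OH = 16.10/2 = 8.050
n/ν for O2 = 124.6/9 = 13.84
Smallest n/ν is C3H7OH → limiting reagent.
O2 consumed = (9/2) × 16.10 = 72.45 mol
O2 remaining = 124.6 − 72.45 = 52.15 mol
mass = 52.15 × 32.00 = 1669 g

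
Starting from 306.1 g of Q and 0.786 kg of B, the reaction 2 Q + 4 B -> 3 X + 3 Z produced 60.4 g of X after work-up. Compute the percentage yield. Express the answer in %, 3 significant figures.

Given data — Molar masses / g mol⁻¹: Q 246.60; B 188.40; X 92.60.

35.0 %

n(Q) = 306.1 / 246.60 = 1.241 mol
n(B) = 0.7860×1000 / 188.40 = 4.172 mol
n/ν for Q = 1.241/2 = 0.6205
n/ν for B = 4.172/4 = 1.043
Smallest n/ν is Q → limiting reagent.
theoretical n(X) = (3/2) × 1.241 = 1.862 mol → 172.4 g
% yield = 60.4 / 172.4 × 100 = 35.03 %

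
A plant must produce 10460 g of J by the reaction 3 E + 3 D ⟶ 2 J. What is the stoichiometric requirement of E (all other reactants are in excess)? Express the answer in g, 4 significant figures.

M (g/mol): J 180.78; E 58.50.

5077 g

n(J) = 10460 / 180.78 = 57.86 mol
n(E) = (3/2) × 57.86 = 86.79 mol
mass = 86.79 × 58.50 = 5077 g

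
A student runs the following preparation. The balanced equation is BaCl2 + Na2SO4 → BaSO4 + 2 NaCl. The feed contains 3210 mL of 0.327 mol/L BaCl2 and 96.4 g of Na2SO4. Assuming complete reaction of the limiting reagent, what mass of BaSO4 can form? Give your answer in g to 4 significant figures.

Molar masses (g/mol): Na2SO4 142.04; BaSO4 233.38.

158.4 g

n(BaCl2) = 0.327 × 3210/1000 = 1.050 mol
n(Na2SO4) = 96.40 / 142.04 = 0.6787 mol
n/ν for BaCl2 = 1.050/1 = 1.050
n/ν for Na2SO4 = 0.6787/1 = 0.6787
Smallest n/ν is Na2SO4 → limiting reagent.
n(BaSO4) = (1/1) × 0.6787 = 0.6787 mol
mass = 0.6787 × 233.38 = 158.4 g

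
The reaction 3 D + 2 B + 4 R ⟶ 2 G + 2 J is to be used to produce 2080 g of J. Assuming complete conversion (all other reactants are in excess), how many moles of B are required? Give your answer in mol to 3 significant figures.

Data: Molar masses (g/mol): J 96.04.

21.7 mol

n(J) = 2080 / 96.04 = 21.66 mol
n(B) = (2/2) × 21.66 = 21.66 mol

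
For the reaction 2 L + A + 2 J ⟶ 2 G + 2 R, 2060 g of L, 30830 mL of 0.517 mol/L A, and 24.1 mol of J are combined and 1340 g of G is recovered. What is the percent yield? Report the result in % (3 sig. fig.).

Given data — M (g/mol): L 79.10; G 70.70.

78.6 %

n(L) = 2060 / 79.10 = 26.04 mol
n(A) = 0.517 × 30830/1000 = 15.94 mol
n(J) = 24.10 mol
n/ν for L = 26.04/2 = 13.02
n/ν for A = 15.94/1 = 15.94
n/ν for J = 24.10/2 = 12.05
Smallest n/ν is J → limiting reagent.
theoretical n(G) = (2/2) × 24.10 = 24.10 mol → 1704 g
% yield = 1340 / 1704 × 100 = 78.64 %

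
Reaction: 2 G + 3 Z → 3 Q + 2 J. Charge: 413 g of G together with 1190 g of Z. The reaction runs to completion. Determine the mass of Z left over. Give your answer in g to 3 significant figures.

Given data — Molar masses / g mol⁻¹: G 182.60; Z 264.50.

293 g

n(G) = 413.0 / 182.60 = 2.262 mol
n(Z) = 1190 / 264.50 = 4.499 mol
n/ν for G = 2.262/2 = 1.131
n/ν for Z = 4.499/3 = 1.500
Smallest n/ν is G → limiting reagent.
Z consumed = (3/2) × 2.262 = 3.393 mol
Z remaining = 4.499 − 3.393 = 1.106 mol
mass = 1.106 × 264.50 = 292.5 g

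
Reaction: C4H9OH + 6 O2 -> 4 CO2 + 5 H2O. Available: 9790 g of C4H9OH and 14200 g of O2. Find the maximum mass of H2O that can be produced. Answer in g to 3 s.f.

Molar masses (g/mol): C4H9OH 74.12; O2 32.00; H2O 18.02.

n(C4H9OH) = 9790 / 74.12 = 132.1 mol
n(O2) = 14200 / 32.00 = 443.8 mol
n/ν for C4H9OH = 132.1/1 = 132.1
n/ν for O2 = 443.8/6 = 73.97
Smallest n/ν is O2 → limiting reagent.
n(H2O) = (5/6) × 443.8 = 369.8 mol
mass = 369.8 × 18.02 = 6664 g

6660 g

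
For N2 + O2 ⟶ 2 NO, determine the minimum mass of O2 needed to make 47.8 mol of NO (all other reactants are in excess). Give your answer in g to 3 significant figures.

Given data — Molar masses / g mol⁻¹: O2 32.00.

765 g

n(NO) = 47.80 mol
n(O2) = (1/2) × 47.80 = 23.90 mol
mass = 23.90 × 32.00 = 764.8 g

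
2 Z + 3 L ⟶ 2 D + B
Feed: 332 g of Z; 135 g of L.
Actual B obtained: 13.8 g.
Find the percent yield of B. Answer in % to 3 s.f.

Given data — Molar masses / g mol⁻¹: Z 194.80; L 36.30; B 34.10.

47.5 %

n(Z) = 332.0 / 194.80 = 1.704 mol
n(L) = 135.0 / 36.30 = 3.719 mol
n/ν → Z: 0.8520, L: 1.240; Z is limiting.
theoretical n(B) = (1/2) × 1.704 = 0.8520 mol → 29.05 g
% yield = 13.8 / 29.05 × 100 = 47.50 %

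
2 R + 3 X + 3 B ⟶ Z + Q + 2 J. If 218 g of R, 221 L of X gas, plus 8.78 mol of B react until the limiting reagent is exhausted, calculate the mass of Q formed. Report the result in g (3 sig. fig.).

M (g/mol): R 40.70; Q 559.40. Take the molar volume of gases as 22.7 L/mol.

n(R) = 218.0 / 40.70 = 5.356 mol
n(X) = 221.0 / 22.7 = 9.736 mol
n(B) = 8.780 mol
n/ν for R = 5.356/2 = 2.678
n/ν for X = 9.736/3 = 3.245
n/ν for B = 8.780/3 = 2.927
Smallest n/ν is R → limiting reagent.
n(Q) = (1/2) × 5.356 = 2.678 mol
mass = 2.678 × 559.40 = 1498 g

1500 g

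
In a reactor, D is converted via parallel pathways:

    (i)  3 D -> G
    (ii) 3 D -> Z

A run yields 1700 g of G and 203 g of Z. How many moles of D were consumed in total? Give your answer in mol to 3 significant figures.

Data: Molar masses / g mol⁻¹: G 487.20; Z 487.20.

n(G) = 1700 / 487.20 = 3.489 mol
n(Z) = 203 / 487.20 = 0.4167 mol
n(D) via (i) = (3/1)×3.489 = 10.47 mol
n(D) via (ii) = (3/1)×0.4167 = 1.250 mol
total n(D) = 10.47 + 1.250 = 11.72 mol

11.7 mol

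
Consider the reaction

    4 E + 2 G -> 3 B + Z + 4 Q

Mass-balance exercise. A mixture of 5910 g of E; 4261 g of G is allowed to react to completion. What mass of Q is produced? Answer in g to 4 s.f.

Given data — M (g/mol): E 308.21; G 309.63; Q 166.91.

3201 g

n(E) = 5910 / 308.21 = 19.18 mol
n(G) = 4261 / 309.63 = 13.76 mol
n/ν → E: 4.795, G: 6.880; E is limiting.
n(Q) = (4/4) × 19.18 = 19.18 mol
mass = 19.18 × 166.91 = 3201 g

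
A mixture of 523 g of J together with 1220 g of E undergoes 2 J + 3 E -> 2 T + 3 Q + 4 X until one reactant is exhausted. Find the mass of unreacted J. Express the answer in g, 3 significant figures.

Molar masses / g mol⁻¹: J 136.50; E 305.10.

n(J) = 523.0 / 136.50 = 3.832 mol
n(E) = 1220 / 305.10 = 3.999 mol
n/ν for J = 3.832/2 = 1.916
n/ν for E = 3.999/3 = 1.333
Smallest n/ν is E → limiting reagent.
J consumed = (2/3) × 3.999 = 2.666 mol
J remaining = 3.832 − 2.666 = 1.166 mol
mass = 1.166 × 136.50 = 159.2 g

159 g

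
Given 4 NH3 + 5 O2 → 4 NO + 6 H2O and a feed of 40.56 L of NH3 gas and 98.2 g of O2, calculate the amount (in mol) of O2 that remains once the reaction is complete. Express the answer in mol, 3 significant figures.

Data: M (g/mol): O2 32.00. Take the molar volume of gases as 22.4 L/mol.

n(NH3) = 40.56 / 22.4 = 1.811 mol
n(O2) = 98.20 / 32.00 = 3.069 mol
n/ν for NH3 = 1.811/4 = 0.4528
n/ν for O2 = 3.069/5 = 0.6138
Smallest n/ν is NH3 → limiting reagent.
O2 consumed = (5/4) × 1.811 = 2.264 mol
O2 remaining = 3.069 − 2.264 = 0.8050 mol

0.805 mol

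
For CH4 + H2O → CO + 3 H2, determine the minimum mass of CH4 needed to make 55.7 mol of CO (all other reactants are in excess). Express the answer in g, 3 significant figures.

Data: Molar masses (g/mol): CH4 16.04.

n(CO) = 55.70 mol
n(CH4) = (1/1) × 55.70 = 55.70 mol
mass = 55.70 × 16.04 = 893.4 g

893 g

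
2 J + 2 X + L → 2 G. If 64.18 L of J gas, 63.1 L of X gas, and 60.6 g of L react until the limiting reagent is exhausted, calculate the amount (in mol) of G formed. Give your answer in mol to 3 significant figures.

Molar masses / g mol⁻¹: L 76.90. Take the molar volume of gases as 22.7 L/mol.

1.58 mol

n(J) = 64.18 / 22.7 = 2.827 mol
n(X) = 63.10 / 22.7 = 2.780 mol
n(L) = 60.60 / 76.90 = 0.7880 mol
n/ν for J = 2.827/2 = 1.414
n/ν for X = 2.780/2 = 1.390
n/ν for L = 0.7880/1 = 0.7880
Smallest n/ν is L → limiting reagent.
n(G) = (2/1) × 0.7880 = 1.576 mol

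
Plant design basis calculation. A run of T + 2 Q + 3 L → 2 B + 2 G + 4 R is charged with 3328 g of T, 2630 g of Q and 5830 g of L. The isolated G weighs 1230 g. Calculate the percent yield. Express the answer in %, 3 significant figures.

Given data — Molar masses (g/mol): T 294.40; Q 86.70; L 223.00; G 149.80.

47.1 %

n(T) = 3328 / 294.40 = 11.30 mol
n(Q) = 2630 / 86.70 = 30.33 mol
n(L) = 5830 / 223.00 = 26.14 mol
n/ν for T = 11.30/1 = 11.30
n/ν for Q = 30.33/2 = 15.17
n/ν for L = 26.14/3 = 8.713
Smallest n/ν is L → limiting reagent.
theoretical n(G) = (2/3) × 26.14 = 17.43 mol → 2611 g
% yield = 1230 / 2611 × 100 = 47.11 %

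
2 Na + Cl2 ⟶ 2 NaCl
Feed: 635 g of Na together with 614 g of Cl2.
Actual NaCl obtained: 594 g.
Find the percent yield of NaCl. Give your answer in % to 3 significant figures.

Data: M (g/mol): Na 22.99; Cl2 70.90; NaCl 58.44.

58.7 %

n(Na) = 635.0 / 22.99 = 27.62 mol
n(Cl2) = 614.0 / 70.90 = 8.660 mol
n/ν for Na = 27.62/2 = 13.81
n/ν for Cl2 = 8.660/1 = 8.660
Smallest n/ν is Cl2 → limiting reagent.
theoretical n(NaCl) = (2/1) × 8.660 = 17.32 mol → 1012 g
% yield = 594 / 1012 × 100 = 58.70 %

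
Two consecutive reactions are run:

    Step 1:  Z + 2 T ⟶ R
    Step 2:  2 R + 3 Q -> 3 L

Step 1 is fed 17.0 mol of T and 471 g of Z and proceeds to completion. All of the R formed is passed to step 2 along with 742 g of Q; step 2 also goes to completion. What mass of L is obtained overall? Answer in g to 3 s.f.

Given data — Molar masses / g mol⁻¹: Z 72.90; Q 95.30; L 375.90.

Step 1:
n(T) = 17.00 mol
n(Z) = 471.0 / 72.90 = 6.461 mol
n/ν → T: 8.500, Z: 6.461; Z is limiting.
n(R) produced = (1/1) × 6.461 = 6.461 mol
Step 2:
n(R) available = 6.461 mol
n(Q) = 742.0 / 95.30 = 7.786 mol
n/ν → R: 3.231, Q: 2.595; Q is limiting.
n(L) = (3/3) × 7.786 = 7.786 mol
mass = 7.786 × 375.90 = 2927 g

2930 g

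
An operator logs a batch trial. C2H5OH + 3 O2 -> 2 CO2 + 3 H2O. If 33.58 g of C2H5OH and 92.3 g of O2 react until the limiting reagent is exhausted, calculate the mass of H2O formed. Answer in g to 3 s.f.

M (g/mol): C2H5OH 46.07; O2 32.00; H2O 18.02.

39.4 g

n(C2H5OH) = 33.58 / 46.07 = 0.7289 mol
n(O2) = 92.30 / 32.00 = 2.884 mol
n/ν → C2H5OH: 0.7289, O2: 0.9613; C2H5OH is limiting.
n(H2O) = (3/1) × 0.7289 = 2.187 mol
mass = 2.187 × 18.02 = 39.41 g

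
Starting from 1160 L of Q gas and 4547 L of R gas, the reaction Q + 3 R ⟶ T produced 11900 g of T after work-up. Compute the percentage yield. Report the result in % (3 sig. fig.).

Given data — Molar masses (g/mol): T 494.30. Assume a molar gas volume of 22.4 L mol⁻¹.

n(Q) = 1160 / 22.4 = 51.79 mol
n(R) = 4547 / 22.4 = 203.0 mol
n/ν for Q = 51.79/1 = 51.79
n/ν for R = 203.0/3 = 67.67
Smallest n/ν is Q → limiting reagent.
theoretical n(T) = (1/1) × 51.79 = 51.79 mol → 25600 g
% yield = 11900 / 25600 × 100 = 46.48 %

46.5 %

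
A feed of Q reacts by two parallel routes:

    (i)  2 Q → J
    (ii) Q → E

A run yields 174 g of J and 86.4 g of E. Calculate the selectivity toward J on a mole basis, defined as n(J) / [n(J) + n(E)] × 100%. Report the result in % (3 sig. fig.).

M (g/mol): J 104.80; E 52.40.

50.2 %

n(J) = 174 / 104.80 = 1.660 mol
n(E) = 86.4 / 52.40 = 1.649 mol
selectivity = 1.660/(1.660+1.649) × 100 = 50.17 %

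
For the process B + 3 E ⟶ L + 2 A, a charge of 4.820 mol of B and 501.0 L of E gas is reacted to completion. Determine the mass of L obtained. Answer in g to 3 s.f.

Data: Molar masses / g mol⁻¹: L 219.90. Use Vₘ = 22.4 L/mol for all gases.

1060 g

n(B) = 4.820 mol
n(E) = 501.0 / 22.4 = 22.37 mol
n/ν for B = 4.820/1 = 4.820
n/ν for E = 22.37/3 = 7.457
Smallest n/ν is B → limiting reagent.
n(L) = (1/1) × 4.820 = 4.820 mol
mass = 4.820 × 219.90 = 1060 g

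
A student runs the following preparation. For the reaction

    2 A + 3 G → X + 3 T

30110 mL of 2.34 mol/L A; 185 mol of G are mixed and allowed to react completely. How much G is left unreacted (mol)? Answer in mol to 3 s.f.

79.3 mol

n(A) = 2.34 × 30110/1000 = 70.46 mol
n(G) = 185.0 mol
n/ν for A = 70.46/2 = 35.23
n/ν for G = 185.0/3 = 61.67
Smallest n/ν is A → limiting reagent.
G consumed = (3/2) × 70.46 = 105.7 mol
G remaining = 185.0 − 105.7 = 79.30 mol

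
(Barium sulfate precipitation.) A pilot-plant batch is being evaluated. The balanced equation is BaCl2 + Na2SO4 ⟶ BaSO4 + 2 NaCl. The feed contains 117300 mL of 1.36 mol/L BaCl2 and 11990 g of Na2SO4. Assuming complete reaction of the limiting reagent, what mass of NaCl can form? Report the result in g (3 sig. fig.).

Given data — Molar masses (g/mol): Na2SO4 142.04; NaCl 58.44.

n(BaCl2) = 1.36 × 117300/1000 = 159.5 mol
n(Na2SO4) = 11990 / 142.04 = 84.41 mol
n/ν for BaCl2 = 159.5/1 = 159.5
n/ν for Na2SO4 = 84.41/1 = 84.41
Smallest n/ν is Na2SO4 → limiting reagent.
n(NaCl) = (2/1) × 84.41 = 168.8 mol
mass = 168.8 × 58.44 = 9865 g

9870 g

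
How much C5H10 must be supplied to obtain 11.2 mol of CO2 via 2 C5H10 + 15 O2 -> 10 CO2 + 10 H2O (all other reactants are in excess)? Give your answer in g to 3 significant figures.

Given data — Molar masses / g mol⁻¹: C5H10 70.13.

n(CO2) = 11.20 mol
n(C5H10) = (2/10) × 11.20 = 2.240 mol
mass = 2.240 × 70.13 = 157.1 g

157 g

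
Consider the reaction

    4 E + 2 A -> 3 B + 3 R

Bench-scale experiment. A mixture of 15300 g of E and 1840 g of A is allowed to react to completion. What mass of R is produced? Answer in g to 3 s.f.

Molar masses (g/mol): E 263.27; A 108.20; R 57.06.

1460 g

n(E) = 15300 / 263.27 = 58.12 mol
n(A) = 1840 / 108.20 = 17.01 mol
n/ν → E: 14.53, A: 8.505; A is limiting.
n(R) = (3/2) × 17.01 = 25.52 mol
mass = 25.52 × 57.06 = 1456 g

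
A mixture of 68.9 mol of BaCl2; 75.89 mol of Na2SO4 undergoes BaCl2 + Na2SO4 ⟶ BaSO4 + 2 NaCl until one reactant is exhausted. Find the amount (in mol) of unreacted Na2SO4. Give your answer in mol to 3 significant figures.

6.99 mol

n(BaCl2) = 68.90 mol
n(Na2SO4) = 75.89 mol
n/ν for BaCl2 = 68.90/1 = 68.90
n/ν for Na2SO4 = 75.89/1 = 75.89
Smallest n/ν is BaCl2 → limiting reagent.
Na2SO4 consumed = (1/1) × 68.90 = 68.90 mol
Na2SO4 remaining = 75.89 − 68.90 = 6.990 mol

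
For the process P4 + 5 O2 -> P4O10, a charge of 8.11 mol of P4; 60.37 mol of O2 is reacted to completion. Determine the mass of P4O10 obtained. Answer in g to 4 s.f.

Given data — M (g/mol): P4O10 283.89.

2302 g

n(P4) = 8.110 mol
n(O2) = 60.37 mol
n/ν for P4 = 8.110/1 = 8.110
n/ν for O2 = 60.37/5 = 12.07
Smallest n/ν is P4 → limiting reagent.
n(P4O10) = (1/1) × 8.110 = 8.110 mol
mass = 8.110 × 283.89 = 2302 g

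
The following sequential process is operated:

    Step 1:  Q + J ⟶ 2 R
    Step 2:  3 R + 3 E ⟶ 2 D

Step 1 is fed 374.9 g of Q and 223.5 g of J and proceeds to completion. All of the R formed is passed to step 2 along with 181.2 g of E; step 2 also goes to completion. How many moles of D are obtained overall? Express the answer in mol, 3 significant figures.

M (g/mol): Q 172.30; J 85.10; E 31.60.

Step 1:
n(Q) = 374.9 / 172.30 = 2.176 mol
n(J) = 223.5 / 85.10 = 2.626 mol
n/ν for Q = 2.176/1 = 2.176
n/ν for J = 2.626/1 = 2.626
Smallest n/ν is Q → limiting reagent.
n(R) produced = (2/1) × 2.176 = 4.352 mol
Step 2:
n(R) available = 4.352 mol
n(E) = 181.2 / 31.60 = 5.734 mol
n/ν for R = 4.352/3 = 1.451
n/ν for E = 5.734/3 = 1.911
Smallest n/ν is R → limiting reagent.
n(D) = (2/3) × 4.352 = 2.901 mol

2.90 mol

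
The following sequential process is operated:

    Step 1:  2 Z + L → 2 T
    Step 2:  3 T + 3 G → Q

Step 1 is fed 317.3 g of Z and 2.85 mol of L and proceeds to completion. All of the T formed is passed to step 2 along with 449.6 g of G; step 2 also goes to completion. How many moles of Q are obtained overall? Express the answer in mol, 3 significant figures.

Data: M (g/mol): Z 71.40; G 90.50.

1.48 mol

Step 1:
n(Z) = 317.3 / 71.40 = 4.444 mol
n(L) = 2.850 mol
n/ν for Z = 4.444/2 = 2.222
n/ν for L = 2.850/1 = 2.850
Smallest n/ν is Z → limiting reagent.
n(T) produced = (2/2) × 4.444 = 4.444 mol
Step 2:
n(T) available = 4.444 mol
n(G) = 449.6 / 90.50 = 4.968 mol
n/ν for T = 4.444/3 = 1.481
n/ν for G = 4.968/3 = 1.656
Smallest n/ν is T → limiting reagent.
n(Q) = (1/3) × 4.444 = 1.481 mol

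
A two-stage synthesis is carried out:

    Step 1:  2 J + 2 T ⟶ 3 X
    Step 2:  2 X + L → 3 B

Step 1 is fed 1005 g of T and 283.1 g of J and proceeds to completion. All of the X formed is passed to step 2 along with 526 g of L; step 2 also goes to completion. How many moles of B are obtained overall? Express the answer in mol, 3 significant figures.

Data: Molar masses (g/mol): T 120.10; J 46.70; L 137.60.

11.5 mol

Step 1:
n(T) = 1005 / 120.10 = 8.368 mol
n(J) = 283.1 / 46.70 = 6.062 mol
n/ν for T = 8.368/2 = 4.184
n/ν for J = 6.062/2 = 3.031
Smallest n/ν is J → limiting reagent.
n(X) produced = (3/2) × 6.062 = 9.093 mol
Step 2:
n(X) available = 9.093 mol
n(L) = 526.0 / 137.60 = 3.823 mol
n/ν for X = 9.093/2 = 4.547
n/ν for L = 3.823/1 = 3.823
Smallest n/ν is L → limiting reagent.
n(B) = (3/1) × 3.823 = 11.47 mol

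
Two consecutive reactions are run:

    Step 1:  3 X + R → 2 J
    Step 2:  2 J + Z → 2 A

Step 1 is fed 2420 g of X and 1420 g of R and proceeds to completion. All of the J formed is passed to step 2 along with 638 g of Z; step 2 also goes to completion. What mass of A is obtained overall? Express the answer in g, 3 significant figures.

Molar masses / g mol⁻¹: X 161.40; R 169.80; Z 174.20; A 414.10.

3030 g

Step 1:
n(X) = 2420 / 161.40 = 14.99 mol
n(R) = 1420 / 169.80 = 8.363 mol
n/ν for X = 14.99/3 = 4.997
n/ν for R = 8.363/1 = 8.363
Smallest n/ν is X → limiting reagent.
n(J) produced = (2/3) × 14.99 = 9.993 mol
Step 2:
n(J) available = 9.993 mol
n(Z) = 638.0 / 174.20 = 3.662 mol
n/ν for J = 9.993/2 = 4.997
n/ν for Z = 3.662/1 = 3.662
Smallest n/ν is Z → limiting reagent.
n(A) = (2/1) × 3.662 = 7.324 mol
mass = 7.324 × 414.10 = 3033 g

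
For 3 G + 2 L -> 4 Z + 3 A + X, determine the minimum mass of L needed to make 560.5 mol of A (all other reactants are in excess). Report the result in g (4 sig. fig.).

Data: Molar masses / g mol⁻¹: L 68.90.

25750 g

n(A) = 560.5 mol
n(L) = (2/3) × 560.5 = 373.7 mol
mass = 373.7 × 68.90 = 25750 g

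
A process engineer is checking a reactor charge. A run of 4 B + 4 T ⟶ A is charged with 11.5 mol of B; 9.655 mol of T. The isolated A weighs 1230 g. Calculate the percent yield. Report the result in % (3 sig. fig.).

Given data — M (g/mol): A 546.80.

93.2 %

n(B) = 11.50 mol
n(T) = 9.655 mol
n/ν → B: 2.875, T: 2.414; T is limiting.
theoretical n(A) = (1/4) × 9.655 = 2.414 mol → 1320 g
% yield = 1230 / 1320 × 100 = 93.18 %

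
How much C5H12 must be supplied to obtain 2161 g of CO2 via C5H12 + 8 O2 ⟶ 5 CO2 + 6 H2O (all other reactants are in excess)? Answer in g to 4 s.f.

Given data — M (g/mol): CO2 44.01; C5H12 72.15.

708.5 g

n(CO2) = 2161 / 44.01 = 49.10 mol
n(C5H12) = (1/5) × 49.10 = 9.820 mol
mass = 9.820 × 72.15 = 708.5 g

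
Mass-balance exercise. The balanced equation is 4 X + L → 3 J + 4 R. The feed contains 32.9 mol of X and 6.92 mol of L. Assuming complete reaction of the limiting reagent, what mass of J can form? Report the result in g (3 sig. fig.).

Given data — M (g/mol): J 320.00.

6640 g

n(X) = 32.90 mol
n(L) = 6.920 mol
n/ν → X: 8.225, L: 6.920; L is limiting.
n(J) = (3/1) × 6.920 = 20.76 mol
mass = 20.76 × 320.00 = 6643 g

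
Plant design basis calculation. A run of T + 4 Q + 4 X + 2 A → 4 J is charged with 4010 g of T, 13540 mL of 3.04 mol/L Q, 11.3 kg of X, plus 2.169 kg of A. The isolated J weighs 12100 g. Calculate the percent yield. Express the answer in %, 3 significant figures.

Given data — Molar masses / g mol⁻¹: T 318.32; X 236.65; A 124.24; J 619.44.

55.9 %

n(T) = 4010 / 318.32 = 12.60 mol
n(Q) = 3.04 × 13540/1000 = 41.16 mol
n(X) = 11.30×1000 / 236.65 = 47.75 mol
n(A) = 2.169×1000 / 124.24 = 17.46 mol
n/ν → T: 12.60, Q: 10.29, X: 11.94, A: 8.730; A is limiting.
theoretical n(J) = (4/2) × 17.46 = 34.92 mol → 21630 g
% yield = 12100 / 21630 × 100 = 55.94 %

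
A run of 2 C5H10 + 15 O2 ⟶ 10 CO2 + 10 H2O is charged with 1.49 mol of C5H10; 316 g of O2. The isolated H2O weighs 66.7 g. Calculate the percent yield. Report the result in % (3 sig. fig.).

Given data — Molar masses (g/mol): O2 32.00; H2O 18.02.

n(C5H10) = 1.490 mol
n(O2) = 316.0 / 32.00 = 9.875 mol
n/ν for C5H10 = 1.490/2 = 0.7450
n/ν for O2 = 9.875/15 = 0.6583
Smallest n/ν is O2 → limiting reagent.
theoretical n(H2O) = (10/15) × 9.875 = 6.583 mol → 118.6 g
% yield = 66.7 / 118.6 × 100 = 56.24 %

56.2 %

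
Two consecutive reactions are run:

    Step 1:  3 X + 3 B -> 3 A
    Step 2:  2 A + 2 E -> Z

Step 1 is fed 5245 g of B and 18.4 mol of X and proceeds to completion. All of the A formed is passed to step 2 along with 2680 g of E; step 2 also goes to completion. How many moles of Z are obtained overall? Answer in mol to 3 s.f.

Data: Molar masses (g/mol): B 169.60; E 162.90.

8.23 mol

Step 1:
n(B) = 5245 / 169.60 = 30.93 mol
n(X) = 18.40 mol
n/ν for B = 30.93/3 = 10.31
n/ν for X = 18.40/3 = 6.133
Smallest n/ν is X → limiting reagent.
n(A) produced = (3/3) × 18.40 = 18.40 mol
Step 2:
n(A) available = 18.40 mol
n(E) = 2680 / 162.90 = 16.45 mol
n/ν for A = 18.40/2 = 9.200
n/ν for E = 16.45/2 = 8.225
Smallest n/ν is E → limiting reagent.
n(Z) = (1/2) × 16.45 = 8.225 mol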